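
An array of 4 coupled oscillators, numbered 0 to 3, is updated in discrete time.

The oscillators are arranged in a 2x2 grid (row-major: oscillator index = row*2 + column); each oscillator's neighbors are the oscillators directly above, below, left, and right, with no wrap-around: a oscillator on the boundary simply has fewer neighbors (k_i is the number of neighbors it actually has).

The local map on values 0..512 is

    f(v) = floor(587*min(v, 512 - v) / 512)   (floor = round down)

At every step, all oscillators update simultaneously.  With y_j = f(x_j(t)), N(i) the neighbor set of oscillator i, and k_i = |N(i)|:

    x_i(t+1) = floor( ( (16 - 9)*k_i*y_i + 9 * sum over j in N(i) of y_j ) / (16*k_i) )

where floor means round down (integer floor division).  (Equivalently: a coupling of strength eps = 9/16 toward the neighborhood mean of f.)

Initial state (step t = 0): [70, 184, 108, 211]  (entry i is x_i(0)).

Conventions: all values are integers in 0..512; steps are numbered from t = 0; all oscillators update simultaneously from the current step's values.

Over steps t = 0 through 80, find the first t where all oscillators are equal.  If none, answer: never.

Answer: 8
Key observation: Synchronization is absorbing here: once all oscillators are equal they stay equal, and step 8 is the first all-equal step.

Derivation:
t=0: [70, 184, 108, 211]  (not all equal)
t=1: [128, 182, 144, 199]  (not all equal)
t=2: [168, 196, 177, 204]  (not all equal)
t=3: [203, 217, 207, 221]  (not all equal)
t=4: [237, 244, 240, 247]  (not all equal)
t=5: [274, 277, 276, 279]  (not all equal)
t=6: [270, 269, 269, 268]  (not all equal)
t=7: [277, 278, 278, 278]  (not all equal)
t=8: [268, 268, 268, 268]  (all equal)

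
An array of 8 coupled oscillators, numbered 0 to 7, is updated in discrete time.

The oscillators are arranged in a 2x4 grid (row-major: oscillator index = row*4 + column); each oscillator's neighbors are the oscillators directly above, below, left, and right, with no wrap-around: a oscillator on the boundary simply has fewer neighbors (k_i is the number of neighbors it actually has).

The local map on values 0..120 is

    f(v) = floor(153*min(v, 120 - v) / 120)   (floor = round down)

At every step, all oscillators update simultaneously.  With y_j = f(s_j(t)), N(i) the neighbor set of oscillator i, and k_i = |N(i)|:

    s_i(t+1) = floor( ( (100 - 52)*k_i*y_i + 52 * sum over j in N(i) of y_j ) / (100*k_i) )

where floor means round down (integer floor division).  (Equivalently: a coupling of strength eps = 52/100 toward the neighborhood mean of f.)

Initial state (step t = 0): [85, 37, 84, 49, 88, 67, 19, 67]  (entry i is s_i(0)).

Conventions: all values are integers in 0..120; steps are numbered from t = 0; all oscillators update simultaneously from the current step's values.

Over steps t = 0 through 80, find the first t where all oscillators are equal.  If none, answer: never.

Simulating step by step:
t=0: [85, 37, 84, 49, 88, 67, 19, 67]  (not all equal)
t=1: [43, 49, 44, 58, 48, 51, 42, 54]  (not all equal)
t=2: [57, 60, 59, 67, 60, 61, 58, 65]  (not all equal)
t=3: [74, 74, 73, 69, 74, 75, 73, 70]  (not all equal)
t=4: [58, 58, 59, 62, 57, 57, 59, 62]  (not all equal)
t=5: [72, 73, 74, 73, 72, 72, 74, 73]  (not all equal)
t=6: [60, 59, 58, 58, 61, 60, 58, 58]  (not all equal)
t=7: [75, 75, 73, 73, 75, 75, 73, 73]  (not all equal)
t=8: [57, 57, 58, 59, 57, 57, 58, 59]  (not all equal)
t=9: [72, 72, 73, 74, 72, 72, 73, 74]  (not all equal)
t=10: [61, 60, 59, 58, 61, 60, 59, 58]  (not all equal)
t=11: [75, 75, 74, 73, 75, 75, 74, 73]  (not all equal)
t=12: [57, 57, 58, 58, 57, 57, 58, 58]  (not all equal)
t=13: [72, 72, 72, 73, 72, 72, 72, 73]  (not all equal)
t=14: [61, 61, 60, 59, 61, 61, 60, 59]  (not all equal)
t=15: [75, 75, 75, 75, 75, 75, 75, 75]  (all equal)

Answer: 15
Key observation: Synchronization is absorbing here: once all oscillators are equal they stay equal, and step 15 is the first all-equal step.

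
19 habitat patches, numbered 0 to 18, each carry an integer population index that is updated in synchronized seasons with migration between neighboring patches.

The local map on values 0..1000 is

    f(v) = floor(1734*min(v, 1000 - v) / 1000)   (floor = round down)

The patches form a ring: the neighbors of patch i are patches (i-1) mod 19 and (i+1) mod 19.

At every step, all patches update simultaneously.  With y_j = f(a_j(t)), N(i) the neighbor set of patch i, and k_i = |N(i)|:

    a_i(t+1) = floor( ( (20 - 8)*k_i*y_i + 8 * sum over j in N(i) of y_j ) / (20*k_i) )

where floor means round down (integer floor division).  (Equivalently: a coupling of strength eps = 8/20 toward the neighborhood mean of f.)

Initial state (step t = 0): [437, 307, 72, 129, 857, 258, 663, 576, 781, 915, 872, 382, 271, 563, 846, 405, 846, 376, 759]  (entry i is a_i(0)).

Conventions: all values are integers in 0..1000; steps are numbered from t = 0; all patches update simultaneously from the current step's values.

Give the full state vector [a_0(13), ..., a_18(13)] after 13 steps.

Simulating step by step:
t=0: [437, 307, 72, 129, 857, 258, 663, 576, 781, 915, 872, 382, 271, 563, 846, 405, 846, 376, 759]
t=1: [644, 495, 225, 208, 282, 434, 586, 633, 403, 208, 294, 535, 565, 601, 452, 528, 430, 527, 531]
t=2: [704, 716, 477, 391, 515, 692, 707, 664, 618, 457, 538, 736, 751, 722, 771, 796, 774, 803, 775]
t=3: [484, 563, 730, 739, 746, 590, 528, 583, 672, 767, 730, 520, 446, 454, 405, 369, 373, 360, 404]
t=4: [794, 715, 522, 452, 496, 677, 777, 711, 566, 449, 528, 747, 787, 767, 706, 653, 640, 643, 712]
t=5: [412, 533, 752, 807, 784, 585, 443, 528, 707, 780, 734, 500, 389, 418, 506, 587, 618, 596, 494]
t=6: [761, 714, 486, 361, 435, 659, 768, 746, 544, 422, 526, 747, 722, 740, 801, 733, 680, 723, 796]
t=7: [418, 548, 729, 694, 695, 585, 447, 502, 708, 760, 726, 523, 466, 435, 389, 457, 520, 469, 390]
t=8: [726, 708, 544, 517, 566, 692, 781, 774, 559, 445, 533, 752, 801, 748, 713, 776, 820, 789, 713]
t=9: [485, 556, 742, 810, 725, 546, 412, 463, 690, 777, 725, 488, 380, 430, 463, 394, 337, 380, 466]
t=10: [819, 718, 487, 382, 508, 710, 746, 731, 559, 434, 532, 734, 713, 739, 766, 687, 618, 673, 784]
t=11: [360, 524, 736, 736, 744, 559, 457, 520, 702, 766, 729, 538, 480, 451, 441, 538, 619, 547, 400]
t=12: [678, 711, 530, 454, 510, 705, 794, 760, 557, 440, 522, 740, 815, 788, 775, 765, 713, 741, 697]
t=13: [540, 575, 746, 804, 769, 547, 399, 474, 696, 776, 739, 499, 355, 362, 388, 421, 469, 473, 516]

Answer: [540, 575, 746, 804, 769, 547, 399, 474, 696, 776, 739, 499, 355, 362, 388, 421, 469, 473, 516]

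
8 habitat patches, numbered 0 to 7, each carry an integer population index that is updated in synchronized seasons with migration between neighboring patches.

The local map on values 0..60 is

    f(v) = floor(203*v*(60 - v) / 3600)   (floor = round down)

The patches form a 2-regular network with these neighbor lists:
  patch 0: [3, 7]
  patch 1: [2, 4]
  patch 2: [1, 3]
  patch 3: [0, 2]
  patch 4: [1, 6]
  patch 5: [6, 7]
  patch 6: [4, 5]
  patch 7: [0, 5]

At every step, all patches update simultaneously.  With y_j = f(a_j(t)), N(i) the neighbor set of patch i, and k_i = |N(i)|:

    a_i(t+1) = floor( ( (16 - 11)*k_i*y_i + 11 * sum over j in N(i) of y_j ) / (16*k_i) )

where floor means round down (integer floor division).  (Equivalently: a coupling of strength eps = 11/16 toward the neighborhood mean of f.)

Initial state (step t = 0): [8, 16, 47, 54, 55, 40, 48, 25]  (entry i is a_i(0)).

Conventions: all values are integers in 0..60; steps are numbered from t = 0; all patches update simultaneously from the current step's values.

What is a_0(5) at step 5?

Simulating step by step:
t=0: [8, 16, 47, 54, 55, 40, 48, 25]
t=1: [30, 29, 30, 25, 29, 41, 30, 38]
t=2: [48, 50, 49, 49, 50, 46, 47, 46]
t=3: [32, 28, 29, 30, 30, 35, 32, 34]
t=4: [49, 50, 50, 50, 50, 49, 49, 49]
t=5: [29, 28, 28, 28, 28, 30, 29, 30]

Answer: a_0(5) = 29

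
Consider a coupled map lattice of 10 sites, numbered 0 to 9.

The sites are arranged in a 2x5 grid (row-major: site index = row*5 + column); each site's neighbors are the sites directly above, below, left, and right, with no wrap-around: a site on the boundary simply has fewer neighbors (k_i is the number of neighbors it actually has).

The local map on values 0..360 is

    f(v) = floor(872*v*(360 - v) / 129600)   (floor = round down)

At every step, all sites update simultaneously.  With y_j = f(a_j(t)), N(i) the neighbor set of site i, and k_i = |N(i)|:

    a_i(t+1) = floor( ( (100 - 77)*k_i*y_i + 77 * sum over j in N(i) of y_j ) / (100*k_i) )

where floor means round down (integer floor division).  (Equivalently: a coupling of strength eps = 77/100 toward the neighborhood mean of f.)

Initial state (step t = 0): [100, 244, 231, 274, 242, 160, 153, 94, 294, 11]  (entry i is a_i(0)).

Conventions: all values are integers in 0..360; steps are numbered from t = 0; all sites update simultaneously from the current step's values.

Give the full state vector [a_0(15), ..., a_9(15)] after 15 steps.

Answer: [211, 211, 211, 211, 211, 211, 211, 211, 211, 211]

Derivation:
t=0: [100, 244, 231, 274, 242, 160, 153, 94, 294, 11]
t=1: [195, 194, 178, 170, 114, 198, 196, 178, 119, 129]
t=2: [215, 216, 216, 203, 203, 215, 216, 210, 206, 192]
t=3: [209, 209, 210, 212, 215, 209, 209, 210, 213, 214]
t=4: [212, 211, 211, 210, 210, 212, 211, 211, 210, 209]
t=5: [211, 211, 211, 211, 211, 211, 211, 211, 211, 211]
t=6: [211, 211, 211, 211, 211, 211, 211, 211, 211, 211]
t=7: [211, 211, 211, 211, 211, 211, 211, 211, 211, 211]
t=8: [211, 211, 211, 211, 211, 211, 211, 211, 211, 211]
t=9: [211, 211, 211, 211, 211, 211, 211, 211, 211, 211]
t=10: [211, 211, 211, 211, 211, 211, 211, 211, 211, 211]
t=11: [211, 211, 211, 211, 211, 211, 211, 211, 211, 211]
t=12: [211, 211, 211, 211, 211, 211, 211, 211, 211, 211]
t=13: [211, 211, 211, 211, 211, 211, 211, 211, 211, 211]
t=14: [211, 211, 211, 211, 211, 211, 211, 211, 211, 211]
t=15: [211, 211, 211, 211, 211, 211, 211, 211, 211, 211]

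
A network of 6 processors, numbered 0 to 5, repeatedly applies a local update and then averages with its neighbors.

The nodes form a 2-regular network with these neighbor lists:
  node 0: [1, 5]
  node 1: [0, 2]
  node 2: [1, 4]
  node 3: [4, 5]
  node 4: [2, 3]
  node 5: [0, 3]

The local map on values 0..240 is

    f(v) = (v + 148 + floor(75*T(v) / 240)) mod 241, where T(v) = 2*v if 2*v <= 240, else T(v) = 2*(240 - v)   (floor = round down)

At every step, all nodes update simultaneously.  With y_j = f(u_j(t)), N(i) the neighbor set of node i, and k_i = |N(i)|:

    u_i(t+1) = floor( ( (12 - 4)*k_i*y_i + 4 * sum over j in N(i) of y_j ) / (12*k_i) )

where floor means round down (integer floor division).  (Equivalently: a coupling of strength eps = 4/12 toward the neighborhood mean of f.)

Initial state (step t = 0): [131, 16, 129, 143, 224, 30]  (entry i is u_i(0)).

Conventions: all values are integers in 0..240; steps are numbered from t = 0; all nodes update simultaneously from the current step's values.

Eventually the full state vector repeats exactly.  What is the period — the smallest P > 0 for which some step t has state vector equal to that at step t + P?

Answer: 5
Key observation: The state at step 11, [133, 133, 133, 133, 133, 133], reappears at step 16 — and no state repeats earlier — so the cycle the system enters has period 5.

Derivation:
t=0: [131, 16, 129, 143, 224, 30]
t=1: [132, 151, 122, 129, 129, 166]
t=2: [109, 110, 104, 107, 104, 114]
t=3: [85, 83, 77, 81, 76, 88]
t=4: [45, 40, 33, 38, 31, 47]
t=5: [220, 212, 202, 209, 200, 221]
t=6: [138, 135, 132, 135, 132, 138]
t=7: [107, 107, 106, 107, 106, 107]
t=8: [80, 79, 79, 79, 79, 80]
t=9: [36, 35, 35, 35, 35, 36]
t=10: [205, 204, 204, 204, 204, 205]
t=11: [133, 133, 133, 133, 133, 133]
t=12: [106, 106, 106, 106, 106, 106]
t=13: [79, 79, 79, 79, 79, 79]
t=14: [35, 35, 35, 35, 35, 35]
t=15: [204, 204, 204, 204, 204, 204]
t=16: [133, 133, 133, 133, 133, 133]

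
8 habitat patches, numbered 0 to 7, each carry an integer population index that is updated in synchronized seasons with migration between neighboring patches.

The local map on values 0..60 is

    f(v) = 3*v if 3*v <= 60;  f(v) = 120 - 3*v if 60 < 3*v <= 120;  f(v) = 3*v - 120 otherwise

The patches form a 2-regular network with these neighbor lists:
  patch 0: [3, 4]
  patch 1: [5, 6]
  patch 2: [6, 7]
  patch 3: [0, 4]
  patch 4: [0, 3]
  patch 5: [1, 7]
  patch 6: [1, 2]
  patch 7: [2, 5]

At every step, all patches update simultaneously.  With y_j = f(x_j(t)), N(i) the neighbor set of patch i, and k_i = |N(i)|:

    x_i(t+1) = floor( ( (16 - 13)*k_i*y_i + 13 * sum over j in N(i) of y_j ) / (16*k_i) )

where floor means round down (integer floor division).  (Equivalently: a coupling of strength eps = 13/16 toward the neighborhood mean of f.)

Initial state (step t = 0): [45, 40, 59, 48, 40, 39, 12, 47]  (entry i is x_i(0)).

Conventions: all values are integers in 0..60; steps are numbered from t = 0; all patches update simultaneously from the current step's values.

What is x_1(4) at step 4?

Simulating step by step:
t=0: [45, 40, 59, 48, 40, 39, 12, 47]
t=1: [12, 15, 33, 10, 15, 9, 29, 28]
t=2: [37, 32, 31, 38, 35, 37, 33, 26]
t=3: [10, 16, 30, 10, 8, 28, 24, 22]
t=4: [27, 43, 47, 27, 28, 48, 40, 36]

Answer: x_1(4) = 43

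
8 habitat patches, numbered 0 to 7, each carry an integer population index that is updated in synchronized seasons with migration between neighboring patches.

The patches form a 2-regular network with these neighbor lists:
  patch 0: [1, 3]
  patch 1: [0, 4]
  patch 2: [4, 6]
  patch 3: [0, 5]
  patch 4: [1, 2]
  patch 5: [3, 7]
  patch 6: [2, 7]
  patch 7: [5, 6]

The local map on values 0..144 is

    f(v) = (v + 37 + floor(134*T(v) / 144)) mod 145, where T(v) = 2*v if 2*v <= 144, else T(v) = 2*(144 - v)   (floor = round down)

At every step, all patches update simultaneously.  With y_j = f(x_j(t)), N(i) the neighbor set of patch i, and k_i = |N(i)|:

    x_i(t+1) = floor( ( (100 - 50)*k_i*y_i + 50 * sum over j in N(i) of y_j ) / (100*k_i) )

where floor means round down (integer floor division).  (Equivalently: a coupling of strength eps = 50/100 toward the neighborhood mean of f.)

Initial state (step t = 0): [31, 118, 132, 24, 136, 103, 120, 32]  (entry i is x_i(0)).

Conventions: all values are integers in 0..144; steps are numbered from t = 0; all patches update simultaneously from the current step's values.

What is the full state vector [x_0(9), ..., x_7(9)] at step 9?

Answer: [85, 85, 84, 86, 84, 86, 85, 85]

Derivation:
t=0: [31, 118, 132, 24, 136, 103, 120, 32]
t=1: [103, 70, 47, 101, 47, 93, 71, 95]
t=2: [76, 70, 43, 74, 42, 77, 73, 82]
t=3: [94, 72, 34, 94, 32, 92, 74, 92]
t=4: [83, 100, 123, 79, 122, 79, 101, 84]
t=5: [85, 72, 58, 90, 58, 90, 71, 84]
t=6: [88, 84, 66, 83, 67, 83, 83, 87]
t=7: [85, 85, 82, 87, 83, 87, 85, 86]
t=8: [85, 86, 88, 85, 87, 85, 86, 85]
t=9: [85, 85, 84, 86, 84, 86, 85, 85]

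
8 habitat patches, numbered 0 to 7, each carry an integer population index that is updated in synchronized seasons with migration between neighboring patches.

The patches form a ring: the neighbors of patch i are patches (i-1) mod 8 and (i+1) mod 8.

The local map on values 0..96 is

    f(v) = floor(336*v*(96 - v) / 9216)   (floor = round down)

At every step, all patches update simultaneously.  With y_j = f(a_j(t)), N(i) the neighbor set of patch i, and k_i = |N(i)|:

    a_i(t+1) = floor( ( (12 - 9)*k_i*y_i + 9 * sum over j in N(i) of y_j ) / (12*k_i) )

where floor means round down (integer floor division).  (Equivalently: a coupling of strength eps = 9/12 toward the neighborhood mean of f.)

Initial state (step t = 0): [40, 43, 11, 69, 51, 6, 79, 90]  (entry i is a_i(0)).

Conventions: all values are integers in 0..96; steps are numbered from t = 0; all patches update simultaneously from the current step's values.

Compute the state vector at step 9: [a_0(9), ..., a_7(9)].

Answer: [41, 41, 41, 40, 40, 40, 41, 41]

Derivation:
t=0: [40, 43, 11, 69, 51, 6, 79, 90]
t=1: [58, 63, 64, 60, 53, 53, 26, 53]
t=2: [79, 76, 75, 78, 81, 76, 78, 75]
t=3: [54, 53, 54, 50, 50, 49, 54, 51]
t=4: [82, 82, 82, 82, 83, 82, 82, 82]
t=5: [41, 41, 41, 40, 40, 40, 41, 41]
t=6: [82, 82, 81, 81, 81, 81, 81, 82]
t=7: [41, 42, 42, 44, 44, 44, 42, 42]
t=8: [82, 82, 82, 82, 83, 82, 82, 82]
t=9: [41, 41, 41, 40, 40, 40, 41, 41]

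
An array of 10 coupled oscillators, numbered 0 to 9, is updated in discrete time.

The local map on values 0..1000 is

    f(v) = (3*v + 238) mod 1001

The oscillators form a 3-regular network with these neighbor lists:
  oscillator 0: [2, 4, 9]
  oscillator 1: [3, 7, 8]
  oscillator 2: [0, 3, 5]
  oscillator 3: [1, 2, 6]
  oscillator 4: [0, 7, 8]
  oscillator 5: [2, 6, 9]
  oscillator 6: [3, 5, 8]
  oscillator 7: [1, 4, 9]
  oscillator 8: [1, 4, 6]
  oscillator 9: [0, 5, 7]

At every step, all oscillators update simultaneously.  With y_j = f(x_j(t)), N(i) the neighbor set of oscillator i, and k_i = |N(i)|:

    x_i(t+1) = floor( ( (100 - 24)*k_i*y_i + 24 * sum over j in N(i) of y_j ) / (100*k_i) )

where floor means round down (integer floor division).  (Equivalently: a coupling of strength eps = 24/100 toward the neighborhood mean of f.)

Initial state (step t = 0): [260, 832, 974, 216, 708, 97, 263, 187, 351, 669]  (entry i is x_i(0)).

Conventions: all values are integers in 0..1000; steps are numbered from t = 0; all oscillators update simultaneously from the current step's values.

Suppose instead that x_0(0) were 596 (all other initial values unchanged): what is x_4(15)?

Answer: x_4(15) = 691
Key observation: This trace re-runs the system from the modified initial state.

Derivation:
t=0: [596, 832, 974, 216, 708, 97, 263, 187, 351, 669]
t=1: [79, 714, 234, 746, 362, 436, 156, 714, 309, 292]
t=2: [471, 368, 833, 522, 326, 554, 631, 352, 237, 197]
t=3: [636, 422, 746, 706, 314, 818, 310, 333, 776, 777]
t=4: [207, 474, 455, 360, 211, 621, 255, 279, 496, 516]
t=5: [833, 590, 559, 341, 794, 186, 92, 241, 673, 679]
t=6: [703, 122, 837, 312, 625, 741, 495, 802, 284, 406]
t=7: [367, 531, 645, 297, 170, 502, 606, 581, 182, 461]
t=8: [380, 782, 226, 181, 736, 632, 173, 920, 726, 636]
t=9: [406, 617, 799, 773, 480, 245, 681, 850, 457, 229]
t=10: [524, 222, 639, 501, 662, 886, 382, 732, 545, 880]
t=11: [714, 850, 311, 677, 337, 792, 491, 488, 783, 836]
t=12: [380, 721, 229, 336, 321, 595, 656, 675, 584, 700]
t=13: [403, 422, 754, 308, 282, 133, 255, 273, 815, 308]
t=14: [398, 454, 478, 202, 157, 537, 119, 102, 564, 213]
t=15: [508, 640, 679, 790, 691, 815, 661, 588, 858, 812]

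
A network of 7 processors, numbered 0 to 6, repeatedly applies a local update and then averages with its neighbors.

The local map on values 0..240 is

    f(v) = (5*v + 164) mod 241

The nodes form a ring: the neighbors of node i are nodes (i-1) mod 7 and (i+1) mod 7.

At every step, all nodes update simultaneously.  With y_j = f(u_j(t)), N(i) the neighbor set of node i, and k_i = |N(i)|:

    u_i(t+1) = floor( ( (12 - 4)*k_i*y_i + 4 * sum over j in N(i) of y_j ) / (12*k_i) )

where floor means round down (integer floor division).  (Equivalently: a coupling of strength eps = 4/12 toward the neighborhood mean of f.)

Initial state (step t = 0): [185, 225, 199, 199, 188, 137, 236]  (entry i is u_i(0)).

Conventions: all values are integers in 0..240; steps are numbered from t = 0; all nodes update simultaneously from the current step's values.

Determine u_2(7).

Simulating step by step:
t=0: [185, 225, 199, 199, 188, 137, 236]
t=1: [120, 109, 176, 185, 146, 130, 134]
t=2: [83, 171, 112, 125, 150, 107, 96]
t=3: [100, 53, 20, 76, 174, 203, 160]
t=4: [152, 159, 57, 56, 92, 155, 66]
t=5: [175, 225, 211, 193, 164, 169, 77]
t=6: [75, 70, 50, 115, 48, 44, 64]
t=7: [43, 59, 123, 66, 135, 122, 34]

Answer: u_2(7) = 123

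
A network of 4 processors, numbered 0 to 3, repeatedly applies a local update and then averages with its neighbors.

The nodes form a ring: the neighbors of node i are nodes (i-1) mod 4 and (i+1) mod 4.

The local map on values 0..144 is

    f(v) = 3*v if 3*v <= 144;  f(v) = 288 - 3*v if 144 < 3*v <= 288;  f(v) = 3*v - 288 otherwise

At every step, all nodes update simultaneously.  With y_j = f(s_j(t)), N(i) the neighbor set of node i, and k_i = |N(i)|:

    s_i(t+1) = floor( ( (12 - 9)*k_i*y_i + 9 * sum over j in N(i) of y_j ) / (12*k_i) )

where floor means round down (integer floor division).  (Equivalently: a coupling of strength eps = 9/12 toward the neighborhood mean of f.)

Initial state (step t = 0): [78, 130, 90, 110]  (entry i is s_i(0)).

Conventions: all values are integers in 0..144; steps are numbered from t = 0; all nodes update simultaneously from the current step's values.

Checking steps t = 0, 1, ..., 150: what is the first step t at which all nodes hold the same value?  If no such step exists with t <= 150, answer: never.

Simulating step by step:
t=0: [78, 130, 90, 110]  (not all equal)
t=1: [67, 52, 58, 37]  (not all equal)
t=2: [112, 108, 119, 103]  (not all equal)
t=3: [33, 52, 38, 49]  (not all equal)
t=4: [127, 112, 130, 115]  (not all equal)
t=5: [62, 85, 64, 87]  (not all equal)
t=6: [48, 82, 46, 81]  (not all equal)
t=7: [68, 116, 67, 117]  (not all equal)
t=8: [67, 79, 67, 79]  (not all equal)
t=9: [60, 78, 60, 78]  (not all equal)
t=10: [67, 94, 67, 94]  (not all equal)
t=11: [26, 66, 26, 66]  (not all equal)
t=12: [87, 81, 87, 81]  (not all equal)
t=13: [40, 31, 40, 31]  (not all equal)
t=14: [99, 113, 99, 113]  (not all equal)
t=15: [40, 19, 40, 19]  (not all equal)
t=16: [72, 104, 72, 104]  (not all equal)
t=17: [36, 60, 36, 60]  (not all equal)
t=18: [108, 108, 108, 108]  (all equal)

Answer: 18
Key observation: Synchronization is absorbing here: once all nodes are equal they stay equal, and step 18 is the first all-equal step.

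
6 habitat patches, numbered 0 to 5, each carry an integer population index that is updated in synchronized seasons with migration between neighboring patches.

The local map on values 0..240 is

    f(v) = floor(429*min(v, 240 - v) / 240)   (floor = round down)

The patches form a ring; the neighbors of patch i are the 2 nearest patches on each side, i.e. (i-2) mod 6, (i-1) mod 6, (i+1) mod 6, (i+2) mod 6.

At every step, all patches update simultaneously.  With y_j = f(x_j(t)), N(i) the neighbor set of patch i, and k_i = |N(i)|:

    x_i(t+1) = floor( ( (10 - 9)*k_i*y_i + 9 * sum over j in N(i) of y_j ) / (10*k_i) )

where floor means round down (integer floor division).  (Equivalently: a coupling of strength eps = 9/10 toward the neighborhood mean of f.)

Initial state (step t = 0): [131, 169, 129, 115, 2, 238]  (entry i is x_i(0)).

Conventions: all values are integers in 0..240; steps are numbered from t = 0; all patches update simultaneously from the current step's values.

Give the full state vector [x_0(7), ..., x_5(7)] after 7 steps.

Answer: [151, 151, 150, 151, 151, 150]

Derivation:
t=0: [131, 169, 129, 115, 2, 238]
t=1: [93, 147, 138, 94, 135, 119]
t=2: [184, 180, 172, 184, 182, 175]
t=3: [110, 109, 104, 110, 108, 103]
t=4: [189, 190, 193, 189, 190, 193]
t=5: [86, 87, 89, 86, 87, 89]
t=6: [156, 155, 154, 156, 155, 154]
t=7: [151, 151, 150, 151, 151, 150]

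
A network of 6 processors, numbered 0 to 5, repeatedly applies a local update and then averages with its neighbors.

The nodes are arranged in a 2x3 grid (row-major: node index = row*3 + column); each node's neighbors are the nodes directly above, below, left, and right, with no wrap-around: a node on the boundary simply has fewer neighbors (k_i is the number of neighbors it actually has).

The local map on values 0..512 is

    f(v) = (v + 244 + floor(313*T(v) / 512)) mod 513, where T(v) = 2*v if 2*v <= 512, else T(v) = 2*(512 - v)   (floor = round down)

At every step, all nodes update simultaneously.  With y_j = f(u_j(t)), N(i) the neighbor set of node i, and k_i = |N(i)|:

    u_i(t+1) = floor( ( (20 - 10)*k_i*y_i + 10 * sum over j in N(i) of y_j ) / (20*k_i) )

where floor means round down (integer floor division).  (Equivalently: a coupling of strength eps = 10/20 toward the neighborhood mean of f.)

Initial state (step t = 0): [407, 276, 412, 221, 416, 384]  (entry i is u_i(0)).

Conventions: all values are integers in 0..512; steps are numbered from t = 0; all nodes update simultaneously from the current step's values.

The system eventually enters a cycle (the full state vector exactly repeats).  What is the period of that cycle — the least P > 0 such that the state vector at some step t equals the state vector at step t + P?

Answer: 2
Key observation: The state at step 3, [292, 291, 291, 292, 291, 291], reappears at step 5 — and no state repeats earlier — so the cycle the system enters has period 2.

Derivation:
t=0: [407, 276, 412, 221, 416, 384]
t=1: [262, 280, 274, 243, 263, 267]
t=2: [290, 295, 295, 284, 292, 296]
t=3: [292, 291, 291, 292, 291, 291]
t=4: [291, 291, 292, 291, 291, 292]
t=5: [292, 291, 291, 292, 291, 291]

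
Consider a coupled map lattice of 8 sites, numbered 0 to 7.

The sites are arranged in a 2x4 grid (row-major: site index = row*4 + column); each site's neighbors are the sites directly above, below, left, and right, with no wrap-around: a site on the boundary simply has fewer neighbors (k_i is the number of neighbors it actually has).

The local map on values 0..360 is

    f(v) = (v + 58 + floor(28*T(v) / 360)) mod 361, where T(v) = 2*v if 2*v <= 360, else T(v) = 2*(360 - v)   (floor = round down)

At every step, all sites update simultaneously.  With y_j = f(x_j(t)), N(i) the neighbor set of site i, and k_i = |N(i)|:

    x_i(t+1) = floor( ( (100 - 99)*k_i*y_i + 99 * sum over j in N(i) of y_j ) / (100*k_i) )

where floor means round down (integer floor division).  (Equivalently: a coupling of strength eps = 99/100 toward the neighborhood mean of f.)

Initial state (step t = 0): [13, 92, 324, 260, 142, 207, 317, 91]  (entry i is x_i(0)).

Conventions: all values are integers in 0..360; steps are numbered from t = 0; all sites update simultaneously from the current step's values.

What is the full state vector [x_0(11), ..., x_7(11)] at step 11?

Answer: [150, 335, 151, 330, 337, 151, 333, 151]

Derivation:
t=0: [13, 92, 324, 260, 142, 207, 317, 91]
t=1: [191, 129, 170, 96, 180, 136, 157, 176]
t=2: [236, 247, 205, 256, 245, 237, 243, 204]
t=3: [320, 304, 323, 286, 313, 320, 295, 324]
t=4: [13, 23, 121, 28, 22, 9, 24, 176]
t=5: [83, 112, 87, 227, 70, 83, 174, 89]
t=6: [162, 154, 249, 160, 152, 194, 158, 280]
t=7: [234, 281, 239, 336, 260, 236, 316, 242]
t=8: [341, 313, 137, 313, 312, 235, 312, 30]
t=9: [16, 187, 18, 152, 174, 19, 204, 17]
t=10: [263, 79, 261, 79, 79, 270, 80, 257]
t=11: [150, 335, 151, 330, 337, 151, 333, 151]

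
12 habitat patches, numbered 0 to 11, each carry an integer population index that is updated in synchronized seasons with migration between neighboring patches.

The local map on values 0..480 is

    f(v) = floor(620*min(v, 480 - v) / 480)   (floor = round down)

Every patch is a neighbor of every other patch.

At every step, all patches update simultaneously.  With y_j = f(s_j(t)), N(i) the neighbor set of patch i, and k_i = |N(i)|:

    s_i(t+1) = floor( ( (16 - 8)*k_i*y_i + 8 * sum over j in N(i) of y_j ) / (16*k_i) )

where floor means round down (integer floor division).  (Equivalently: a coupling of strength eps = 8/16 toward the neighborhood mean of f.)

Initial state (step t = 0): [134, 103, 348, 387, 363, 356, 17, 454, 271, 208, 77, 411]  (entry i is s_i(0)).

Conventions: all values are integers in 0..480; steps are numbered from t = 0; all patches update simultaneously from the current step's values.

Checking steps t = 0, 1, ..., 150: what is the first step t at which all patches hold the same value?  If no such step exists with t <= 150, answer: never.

Answer: 10
Key observation: Synchronization is absorbing here: once all patches are equal they stay equal, and step 10 is the first all-equal step.

Derivation:
t=0: [134, 103, 348, 387, 363, 356, 17, 454, 271, 208, 77, 411]  (not all equal)
t=1: [155, 137, 153, 131, 145, 149, 86, 91, 198, 198, 121, 117]  (not all equal)
t=2: [189, 178, 188, 175, 183, 185, 148, 151, 214, 214, 169, 167]  (not all equal)
t=3: [237, 230, 236, 229, 233, 234, 213, 215, 252, 252, 225, 224]  (not all equal)
t=4: [299, 295, 298, 294, 296, 297, 285, 286, 293, 293, 291, 291]  (not all equal)
t=5: [237, 239, 238, 240, 239, 238, 245, 245, 240, 240, 242, 242]  (not all equal)
t=6: [306, 307, 307, 308, 307, 307, 305, 305, 308, 308, 307, 307]  (not all equal)
t=7: [223, 223, 223, 222, 223, 223, 224, 224, 222, 222, 223, 223]  (not all equal)
t=8: [287, 287, 287, 286, 287, 287, 288, 288, 286, 286, 287, 287]  (not all equal)
t=9: [249, 249, 249, 249, 249, 249, 248, 248, 249, 249, 249, 249]  (not all equal)
t=10: [298, 298, 298, 298, 298, 298, 298, 298, 298, 298, 298, 298]  (all equal)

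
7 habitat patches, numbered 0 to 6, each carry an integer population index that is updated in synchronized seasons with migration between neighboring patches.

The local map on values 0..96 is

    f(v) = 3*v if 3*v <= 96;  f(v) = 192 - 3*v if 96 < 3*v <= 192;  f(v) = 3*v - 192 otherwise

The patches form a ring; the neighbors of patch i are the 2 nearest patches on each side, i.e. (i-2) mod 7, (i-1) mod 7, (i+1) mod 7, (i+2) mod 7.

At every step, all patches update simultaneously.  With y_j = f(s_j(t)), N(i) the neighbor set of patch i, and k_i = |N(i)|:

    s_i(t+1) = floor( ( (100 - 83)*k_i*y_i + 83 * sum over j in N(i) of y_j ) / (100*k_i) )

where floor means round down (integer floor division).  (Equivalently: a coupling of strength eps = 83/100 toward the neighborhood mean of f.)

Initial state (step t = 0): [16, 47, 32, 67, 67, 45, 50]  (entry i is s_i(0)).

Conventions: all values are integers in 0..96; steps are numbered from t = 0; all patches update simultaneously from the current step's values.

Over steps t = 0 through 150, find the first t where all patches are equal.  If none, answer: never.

Simulating step by step:
t=0: [16, 47, 32, 67, 67, 45, 50]  (not all equal)
t=1: [59, 49, 40, 45, 43, 32, 41]  (not all equal)
t=2: [61, 51, 49, 66, 71, 58, 57]  (not all equal)
t=3: [27, 23, 23, 26, 22, 14, 21]  (not all equal)
t=4: [64, 72, 72, 64, 63, 66, 64]  (not all equal)
t=5: [11, 9, 9, 11, 6, 1, 6]  (not all equal)
t=6: [21, 27, 27, 21, 19, 21, 19]  (not all equal)
t=7: [69, 68, 68, 69, 64, 60, 64]  (not all equal)
t=8: [10, 10, 10, 10, 8, 8, 8]  (not all equal)
t=9: [27, 28, 28, 27, 26, 26, 26]  (not all equal)
t=10: [81, 81, 81, 81, 79, 79, 79]  (not all equal)
t=11: [48, 49, 49, 48, 47, 47, 47]  (not all equal)
t=12: [48, 47, 47, 48, 49, 49, 49]  (not all equal)
t=13: [48, 48, 48, 48, 46, 46, 46]  (not all equal)
t=14: [50, 49, 49, 50, 51, 51, 51]  (not all equal)
t=15: [42, 42, 42, 42, 40, 40, 40]  (not all equal)
t=16: [68, 67, 67, 68, 69, 69, 69]  (not all equal)
t=17: [12, 11, 11, 12, 13, 13, 13]  (not all equal)
t=18: [36, 35, 35, 36, 37, 37, 37]  (not all equal)
t=19: [84, 84, 84, 84, 82, 82, 82]  (not all equal)
t=20: [57, 58, 58, 57, 56, 56, 56]  (not all equal)
t=21: [21, 20, 20, 21, 22, 22, 22]  (not all equal)
t=22: [63, 62, 62, 63, 64, 64, 64]  (not all equal)
t=23: [3, 3, 3, 3, 1, 1, 1]  (not all equal)
t=24: [6, 7, 7, 6, 5, 5, 5]  (not all equal)
t=25: [18, 18, 18, 18, 16, 16, 16]  (not all equal)
t=26: [51, 52, 52, 51, 50, 50, 50]  (not all equal)
t=27: [39, 38, 38, 39, 40, 40, 40]  (not all equal)
t=28: [75, 75, 75, 75, 73, 73, 73]  (not all equal)
t=29: [30, 31, 31, 30, 29, 29, 29]  (not all equal)
t=30: [90, 90, 90, 90, 88, 88, 88]  (not all equal)
t=31: [75, 76, 76, 75, 74, 74, 74]  (not all equal)
t=32: [33, 33, 33, 33, 31, 31, 31]  (not all equal)
t=33: [93, 93, 93, 93, 93, 93, 93]  (all equal)

Answer: 33
Key observation: Synchronization is absorbing here: once all patches are equal they stay equal, and step 33 is the first all-equal step.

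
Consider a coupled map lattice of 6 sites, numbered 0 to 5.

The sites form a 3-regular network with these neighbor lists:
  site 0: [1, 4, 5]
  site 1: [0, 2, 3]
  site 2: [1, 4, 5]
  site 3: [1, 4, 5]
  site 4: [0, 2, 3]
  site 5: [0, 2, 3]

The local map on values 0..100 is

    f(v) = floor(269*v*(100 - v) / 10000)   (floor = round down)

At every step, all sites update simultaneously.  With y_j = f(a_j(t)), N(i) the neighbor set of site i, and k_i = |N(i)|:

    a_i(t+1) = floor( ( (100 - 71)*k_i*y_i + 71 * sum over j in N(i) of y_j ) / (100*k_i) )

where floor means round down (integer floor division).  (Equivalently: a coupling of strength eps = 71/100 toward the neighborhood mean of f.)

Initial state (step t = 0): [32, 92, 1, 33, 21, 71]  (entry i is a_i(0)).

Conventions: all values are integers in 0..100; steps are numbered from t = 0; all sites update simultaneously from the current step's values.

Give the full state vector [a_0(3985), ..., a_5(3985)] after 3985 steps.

Answer: [62, 62, 63, 62, 62, 62]
Key observation: The state at step 3, [62, 62, 63, 62, 62, 62], reappears at step 5: the system is in a cycle of period 2 from step 3 on.  Therefore the state at step 3985 equals the state at step 3 + ((3985 - 3) mod 2) = 3, which is [62, 62, 63, 62, 62, 62].

Derivation:
t=0: [32, 92, 1, 33, 21, 71]
t=1: [44, 33, 28, 45, 40, 44]
t=2: [63, 61, 60, 63, 62, 63]
t=3: [62, 62, 63, 62, 62, 62]
t=4: [63, 62, 62, 63, 62, 62]
t=5: [62, 62, 63, 62, 62, 62]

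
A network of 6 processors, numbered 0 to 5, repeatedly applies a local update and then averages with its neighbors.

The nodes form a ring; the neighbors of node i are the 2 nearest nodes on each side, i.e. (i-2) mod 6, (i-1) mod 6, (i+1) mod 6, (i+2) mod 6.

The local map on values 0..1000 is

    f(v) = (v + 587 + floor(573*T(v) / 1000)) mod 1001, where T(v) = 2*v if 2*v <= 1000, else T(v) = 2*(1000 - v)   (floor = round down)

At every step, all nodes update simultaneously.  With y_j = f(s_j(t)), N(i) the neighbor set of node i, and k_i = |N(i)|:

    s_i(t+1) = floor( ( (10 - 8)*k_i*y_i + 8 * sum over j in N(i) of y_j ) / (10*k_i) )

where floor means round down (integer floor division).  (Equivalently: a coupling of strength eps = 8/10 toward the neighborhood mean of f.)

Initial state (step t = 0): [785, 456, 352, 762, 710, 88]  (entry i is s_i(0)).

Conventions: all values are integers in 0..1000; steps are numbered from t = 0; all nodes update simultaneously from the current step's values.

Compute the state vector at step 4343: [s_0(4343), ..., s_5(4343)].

Answer: [638, 638, 638, 638, 638, 638]
Key observation: The state at step 4, [638, 638, 638, 638, 638, 638], reappears at step 5: the system is in a cycle of period 1 from step 4 on.  Therefore the state at step 4343 equals the state at step 4 + ((4343 - 4) mod 1) = 4, which is [638, 638, 638, 638, 638, 638].

Derivation:
t=0: [785, 456, 352, 762, 710, 88]
t=1: [585, 583, 554, 585, 596, 640]
t=2: [645, 645, 646, 645, 645, 644]
t=3: [637, 637, 637, 637, 637, 637]
t=4: [638, 638, 638, 638, 638, 638]
t=5: [638, 638, 638, 638, 638, 638]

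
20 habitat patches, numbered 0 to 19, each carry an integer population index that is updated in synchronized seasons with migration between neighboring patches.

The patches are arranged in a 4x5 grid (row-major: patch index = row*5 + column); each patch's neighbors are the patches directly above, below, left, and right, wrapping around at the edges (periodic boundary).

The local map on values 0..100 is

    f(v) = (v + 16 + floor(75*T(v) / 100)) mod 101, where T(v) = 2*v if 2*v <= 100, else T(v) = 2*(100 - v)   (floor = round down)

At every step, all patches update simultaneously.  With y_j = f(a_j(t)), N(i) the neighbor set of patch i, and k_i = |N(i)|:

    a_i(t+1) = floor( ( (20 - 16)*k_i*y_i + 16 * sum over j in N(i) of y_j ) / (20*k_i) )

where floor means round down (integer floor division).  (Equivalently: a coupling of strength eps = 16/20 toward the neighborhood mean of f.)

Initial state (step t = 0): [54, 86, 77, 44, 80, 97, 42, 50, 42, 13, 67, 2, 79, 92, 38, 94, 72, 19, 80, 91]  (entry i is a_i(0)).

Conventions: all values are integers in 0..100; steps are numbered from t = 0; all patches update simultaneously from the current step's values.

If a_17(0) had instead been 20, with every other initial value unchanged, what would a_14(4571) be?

Simulating step by step:
t=0: [54, 86, 77, 44, 80, 97, 42, 50, 42, 13, 67, 2, 79, 92, 38, 94, 72, 20, 80, 91]
t=1: [23, 27, 35, 24, 31, 30, 23, 26, 30, 23, 19, 25, 34, 19, 25, 27, 31, 34, 30, 19]
t=2: [84, 64, 48, 70, 75, 74, 81, 49, 76, 85, 78, 61, 44, 64, 68, 75, 67, 37, 58, 81]
t=3: [27, 29, 28, 31, 25, 24, 31, 29, 29, 27, 29, 28, 27, 30, 27, 26, 26, 26, 26, 29]
t=4: [81, 86, 87, 85, 85, 84, 86, 87, 88, 81, 82, 86, 85, 85, 86, 84, 83, 82, 86, 82]
t=5: [22, 22, 22, 21, 23, 23, 22, 21, 22, 22, 22, 22, 22, 21, 23, 23, 22, 22, 22, 22]
t=6: [72, 71, 69, 70, 70, 71, 70, 70, 69, 72, 72, 71, 69, 70, 70, 71, 71, 71, 69, 72]
t=7: [29, 29, 29, 30, 29, 29, 29, 30, 29, 29, 29, 29, 29, 30, 29, 29, 29, 29, 29, 29]
t=8: [88, 88, 89, 88, 88, 88, 88, 88, 89, 88, 88, 88, 89, 88, 88, 88, 88, 88, 89, 88]
t=9: [21, 20, 20, 20, 21, 21, 21, 20, 20, 20, 21, 20, 20, 20, 21, 21, 21, 20, 20, 20]
t=10: [67, 67, 66, 66, 66, 67, 66, 66, 66, 67, 67, 67, 66, 66, 66, 67, 66, 66, 66, 67]
t=11: [31, 31, 31, 32, 31, 31, 31, 32, 31, 31, 31, 31, 31, 32, 31, 31, 31, 32, 31, 31]
t=12: [93, 93, 94, 93, 93, 93, 93, 93, 94, 93, 93, 93, 94, 93, 93, 93, 93, 93, 94, 93]
t=13: [18, 18, 18, 18, 18, 18, 18, 18, 18, 18, 18, 18, 18, 18, 18, 18, 18, 18, 18, 18]
t=14: [61, 61, 61, 61, 61, 61, 61, 61, 61, 61, 61, 61, 61, 61, 61, 61, 61, 61, 61, 61]
t=15: [34, 34, 34, 34, 34, 34, 34, 34, 34, 34, 34, 34, 34, 34, 34, 34, 34, 34, 34, 34]
t=16: [0, 0, 0, 0, 0, 0, 0, 0, 0, 0, 0, 0, 0, 0, 0, 0, 0, 0, 0, 0]
t=17: [16, 16, 16, 16, 16, 16, 16, 16, 16, 16, 16, 16, 16, 16, 16, 16, 16, 16, 16, 16]
t=18: [56, 56, 56, 56, 56, 56, 56, 56, 56, 56, 56, 56, 56, 56, 56, 56, 56, 56, 56, 56]
t=19: [37, 37, 37, 37, 37, 37, 37, 37, 37, 37, 37, 37, 37, 37, 37, 37, 37, 37, 37, 37]
t=20: [7, 7, 7, 7, 7, 7, 7, 7, 7, 7, 7, 7, 7, 7, 7, 7, 7, 7, 7, 7]
t=21: [33, 33, 33, 33, 33, 33, 33, 33, 33, 33, 33, 33, 33, 33, 33, 33, 33, 33, 33, 33]
t=22: [98, 98, 98, 98, 98, 98, 98, 98, 98, 98, 98, 98, 98, 98, 98, 98, 98, 98, 98, 98]
t=23: [16, 16, 16, 16, 16, 16, 16, 16, 16, 16, 16, 16, 16, 16, 16, 16, 16, 16, 16, 16]

Answer: a_14(4571) = 16
Key observation: The state at step 17, [16, 16, 16, 16, 16, 16, 16, 16, 16, 16, 16, 16, 16, 16, 16, 16, 16, 16, 16, 16], reappears at step 23: the system is in a cycle of period 6 from step 17 on.  Therefore the state at step 4571 equals the state at step 17 + ((4571 - 17) mod 6) = 17, which is [16, 16, 16, 16, 16, 16, 16, 16, 16, 16, 16, 16, 16, 16, 16, 16, 16, 16, 16, 16].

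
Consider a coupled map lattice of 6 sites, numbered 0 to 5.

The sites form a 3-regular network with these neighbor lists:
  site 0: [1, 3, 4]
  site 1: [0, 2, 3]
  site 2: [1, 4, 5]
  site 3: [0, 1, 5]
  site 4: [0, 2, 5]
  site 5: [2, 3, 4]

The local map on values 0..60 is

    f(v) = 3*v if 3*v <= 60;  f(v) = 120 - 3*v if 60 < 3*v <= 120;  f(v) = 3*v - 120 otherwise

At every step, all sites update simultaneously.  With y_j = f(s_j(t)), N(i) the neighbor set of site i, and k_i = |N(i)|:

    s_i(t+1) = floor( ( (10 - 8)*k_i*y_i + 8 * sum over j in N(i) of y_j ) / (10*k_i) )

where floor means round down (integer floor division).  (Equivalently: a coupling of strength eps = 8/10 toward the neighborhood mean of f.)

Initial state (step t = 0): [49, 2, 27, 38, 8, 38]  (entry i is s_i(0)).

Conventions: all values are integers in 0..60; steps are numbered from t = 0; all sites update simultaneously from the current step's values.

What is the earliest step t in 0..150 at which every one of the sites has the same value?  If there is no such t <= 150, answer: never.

Answer: 25
Key observation: Synchronization is absorbing here: once all sites are equal they stay equal, and step 25 is the first all-equal step.

Derivation:
t=0: [49, 2, 27, 38, 8, 38]  (not all equal)
t=1: [15, 20, 17, 11, 24, 19]  (not all equal)
t=2: [46, 46, 54, 49, 50, 46]  (not all equal)
t=3: [23, 26, 26, 19, 26, 30]  (not all equal)
t=4: [47, 48, 38, 44, 41, 43]  (not all equal)
t=5: [14, 15, 10, 16, 10, 7]  (not all equal)
t=6: [41, 41, 31, 38, 30, 33]  (not all equal)
t=7: [11, 10, 19, 8, 19, 21]  (not all equal)
t=8: [36, 36, 49, 36, 50, 48]  (not all equal)
t=9: [16, 16, 23, 15, 22, 23]  (not all equal)
t=10: [48, 48, 51, 48, 50, 50]  (not all equal)
t=11: [25, 26, 29, 25, 29, 29]  (not all equal)
t=12: [41, 41, 35, 41, 36, 36]  (not all equal)
t=13: [5, 6, 10, 5, 10, 10]  (not all equal)
t=14: [19, 19, 26, 19, 26, 26]  (not all equal)
t=15: [53, 53, 46, 53, 46, 46]  (not all equal)
t=16: [33, 33, 23, 33, 23, 23]  (not all equal)
t=17: [29, 29, 43, 29, 43, 43]  (not all equal)
t=18: [26, 26, 15, 26, 15, 15]  (not all equal)
t=19: [42, 42, 44, 42, 44, 44]  (not all equal)
t=20: [7, 7, 10, 7, 10, 10]  (not all equal)
t=21: [23, 23, 27, 23, 27, 27]  (not all equal)
t=22: [47, 47, 42, 47, 42, 42]  (not all equal)
t=23: [17, 17, 10, 17, 10, 10]  (not all equal)
t=24: [45, 45, 35, 45, 35, 35]  (not all equal)
t=25: [15, 15, 15, 15, 15, 15]  (all equal)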